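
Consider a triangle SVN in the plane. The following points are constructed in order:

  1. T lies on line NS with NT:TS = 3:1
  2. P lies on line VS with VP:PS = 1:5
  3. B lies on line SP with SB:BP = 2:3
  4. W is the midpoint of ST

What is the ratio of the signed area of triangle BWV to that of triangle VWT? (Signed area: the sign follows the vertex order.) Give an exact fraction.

Assign S = (0, 0), V = (1, 0), N = (0, 1) — the answer is frame-independent, so this choice is without loss of generality.
1. T lies on line NS with NT:TS = 3:1 ⇒ T = (0, 1/4)
2. P lies on line VS with VP:PS = 1:5 ⇒ P = (5/6, 0)
3. B lies on line SP with SB:BP = 2:3 ⇒ B = (1/3, 0)
4. W is the midpoint of ST ⇒ W = (0, 1/8)
2·[BWV] = -1/12, 2·[VWT] = -1/8
[BWV]:[VWT] = -1/12:-1/8 = 2/3

[BWV]:[VWT] = 2/3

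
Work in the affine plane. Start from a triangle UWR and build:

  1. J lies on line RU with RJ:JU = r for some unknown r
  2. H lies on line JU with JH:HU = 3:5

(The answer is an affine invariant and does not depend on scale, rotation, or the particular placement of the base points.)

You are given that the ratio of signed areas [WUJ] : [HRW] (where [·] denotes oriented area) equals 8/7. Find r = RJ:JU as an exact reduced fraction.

r = 1/2

Assign U = (0, 0), W = (1, 0), R = (0, 1) — the answer is frame-independent, so this choice is without loss of generality.
1. With RJ:JU = r, write λ = r/(r+1) so J = R + λ·(U−R); J is affine-linear in λ
2. H lies on line JU with JH:HU = 3:5 ⇒ H is an affine combination of earlier points and hence also affine-linear in λ
Every point depending on J is an affine combination of J and λ-independent points, so each such coordinate is linear in λ; the λ² term in each signed area is a multiple of (U−R)×(U−R) = 0, so 2·[WUJ] and 2·[HRW] are each linear in λ. Evaluating at λ=0 and λ=1:
  2·[WUJ] = λ − 1,   2·[HRW] = -5/8·λ − 3/8
So [WUJ]:[HRW] = (λ − 1) / (-5/8·λ − 3/8). Setting this equal to 8/7:
  λ − 1 = 8/7·(-5/8·λ − 3/8)  ⇒  λ = 1/3
Then r = λ/(1−λ) = (1/3)/(2/3) = 1/2. Check: with r = 1/2, J = (0, 2/3) and [WUJ]:[HRW] = 8/7 as required.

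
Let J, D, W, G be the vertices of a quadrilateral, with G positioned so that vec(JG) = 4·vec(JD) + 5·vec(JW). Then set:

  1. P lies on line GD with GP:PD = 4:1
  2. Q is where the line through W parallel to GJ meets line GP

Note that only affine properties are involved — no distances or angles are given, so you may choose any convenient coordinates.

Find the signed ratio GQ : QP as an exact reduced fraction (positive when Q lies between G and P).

GQ:QP = -1/2

Assign J = (0, 0), D = (1, 0), W = (0, 1), G = (4, 5) — the answer is frame-independent, so this choice is without loss of generality.
1. P lies on line GD with GP:PD = 4:1 ⇒ P = (8/5, 1)
2. Q is where the line through W parallel to GJ meets line GP ⇒ Q = (32/5, 9)
Q = G + t·(P−G) with t = -1, so GQ:QP = t:(1−t) = -1:2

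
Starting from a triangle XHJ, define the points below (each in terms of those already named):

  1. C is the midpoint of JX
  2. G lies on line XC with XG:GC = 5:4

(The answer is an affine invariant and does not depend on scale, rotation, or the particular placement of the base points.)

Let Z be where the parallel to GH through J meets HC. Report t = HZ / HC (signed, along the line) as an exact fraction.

Choose coordinates X = (0, 0), H = (1, 0), J = (0, 1).
1. C is the midpoint of JX ⇒ C = (0, 1/2)
2. G lies on line XC with XG:GC = 5:4 ⇒ G = (0, 5/18)
through J parallel to GH: direction (1, -5/18); meets HC at Z = (-9/4, 13/8)
Z = H + t·(C−H) with t = 13/4

t = 13/4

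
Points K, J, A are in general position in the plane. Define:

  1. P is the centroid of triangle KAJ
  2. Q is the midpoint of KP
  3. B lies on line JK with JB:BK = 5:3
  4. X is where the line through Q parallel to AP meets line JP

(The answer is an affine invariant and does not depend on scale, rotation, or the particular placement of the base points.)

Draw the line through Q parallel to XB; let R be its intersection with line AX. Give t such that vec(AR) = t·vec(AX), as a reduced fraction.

Work in coordinates with K = (0, 0), J = (1, 0), A = (0, 1).
1. P is the centroid of triangle KAJ ⇒ P = (1/3, 1/3)
2. Q is the midpoint of KP ⇒ Q = (1/6, 1/6)
3. B lies on line JK with JB:BK = 5:3 ⇒ B = (3/8, 0)
4. X is where the line through Q parallel to AP meets line JP ⇒ X = (0, 1/2)
through Q parallel to XB: direction (3/8, -1/2); meets AX at R = (0, 7/18)
R = A + t·(X−A) with t = 11/9

t = 11/9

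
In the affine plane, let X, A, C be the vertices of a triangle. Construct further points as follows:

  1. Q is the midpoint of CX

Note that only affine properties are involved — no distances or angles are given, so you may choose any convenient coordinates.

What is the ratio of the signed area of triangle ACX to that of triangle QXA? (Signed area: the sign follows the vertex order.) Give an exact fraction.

[ACX]:[QXA] = 2

Work in coordinates with X = (0, 0), A = (1, 0), C = (0, 1).
1. Q is the midpoint of CX ⇒ Q = (0, 1/2)
2·[ACX] = 1, 2·[QXA] = 1/2
[ACX]:[QXA] = 1:1/2 = 2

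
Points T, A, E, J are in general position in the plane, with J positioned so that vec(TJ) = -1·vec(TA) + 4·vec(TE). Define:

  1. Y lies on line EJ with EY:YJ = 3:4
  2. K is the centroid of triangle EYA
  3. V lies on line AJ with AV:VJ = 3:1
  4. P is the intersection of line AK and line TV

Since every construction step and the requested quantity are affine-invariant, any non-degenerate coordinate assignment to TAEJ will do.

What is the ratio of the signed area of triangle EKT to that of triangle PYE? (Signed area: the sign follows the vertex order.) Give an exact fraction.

Work in coordinates with T = (0, 0), A = (1, 0), E = (0, 1), J = (-1, 4).
1. Y lies on line EJ with EY:YJ = 3:4 ⇒ Y = (-3/7, 16/7)
2. K is the centroid of triangle EYA ⇒ K = (4/21, 23/21)
3. V lies on line AJ with AV:VJ = 3:1 ⇒ V = (-1/2, 3)
4. P is the intersection of line AK and line TV ⇒ P = (-23/79, 138/79)
2·[EKT] = -4/21, 2·[PYE] = -30/553
[EKT]:[PYE] = -4/21:-30/553 = 158/45

[EKT]:[PYE] = 158/45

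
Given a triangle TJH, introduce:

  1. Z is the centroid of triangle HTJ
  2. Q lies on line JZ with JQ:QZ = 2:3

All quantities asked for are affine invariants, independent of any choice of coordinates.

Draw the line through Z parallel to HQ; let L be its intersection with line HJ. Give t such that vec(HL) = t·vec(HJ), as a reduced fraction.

Work in coordinates with T = (0, 0), J = (1, 0), H = (0, 1).
1. Z is the centroid of triangle HTJ ⇒ Z = (1/3, 1/3)
2. Q lies on line JZ with JQ:QZ = 2:3 ⇒ Q = (11/15, 2/15)
through Z parallel to HQ: direction (11/15, -13/15); meets HJ at L = (-3/2, 5/2)
L = H + t·(J−H) with t = -3/2

t = -3/2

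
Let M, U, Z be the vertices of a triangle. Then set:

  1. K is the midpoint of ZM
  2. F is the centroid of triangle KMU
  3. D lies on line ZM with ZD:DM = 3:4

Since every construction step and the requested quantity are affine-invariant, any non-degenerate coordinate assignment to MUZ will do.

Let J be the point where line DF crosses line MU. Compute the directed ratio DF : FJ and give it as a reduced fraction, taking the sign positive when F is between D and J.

Set M = (0, 0), U = (1, 0), Z = (0, 1); any affine frame gives the same invariant.
1. K is the midpoint of ZM ⇒ K = (0, 1/2)
2. F is the centroid of triangle KMU ⇒ F = (1/3, 1/6)
3. D lies on line ZM with ZD:DM = 3:4 ⇒ D = (0, 4/7)
line DF meets MU at J = (8/17, 0)
F = D + t·(J−D) with t = 17/24, so DF:FJ = 17/24:7/24

DF:FJ = 17/7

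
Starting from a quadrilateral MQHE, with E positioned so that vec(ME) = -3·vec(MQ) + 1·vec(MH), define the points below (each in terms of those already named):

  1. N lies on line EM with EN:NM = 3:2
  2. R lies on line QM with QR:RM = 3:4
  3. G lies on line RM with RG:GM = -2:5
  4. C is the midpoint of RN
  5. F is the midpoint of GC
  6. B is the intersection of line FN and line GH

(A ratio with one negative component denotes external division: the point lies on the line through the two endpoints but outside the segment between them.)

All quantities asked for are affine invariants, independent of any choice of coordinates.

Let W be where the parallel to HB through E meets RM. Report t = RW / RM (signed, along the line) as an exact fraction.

t = 55/12

Set M = (0, 0), Q = (1, 0), H = (0, 1), E = (-3, 1); any affine frame gives the same invariant.
1. N lies on line EM with EN:NM = 3:2 ⇒ N = (-6/5, 2/5)
2. R lies on line QM with QR:RM = 3:4 ⇒ R = (4/7, 0)
3. G lies on line RM with RG:GM = -2:5 ⇒ G = (20/21, 0)
4. C is the midpoint of RN ⇒ C = (-11/35, 1/5)
5. F is the midpoint of GC ⇒ F = (67/210, 1/10)
6. B is the intersection of line FN and line GH ⇒ B = (1780/1813, -8/259)
through E parallel to HB: direction (1780/1813, -267/259); meets RM at W = (-43/21, 0)
W = R + t·(M−R) with t = 55/12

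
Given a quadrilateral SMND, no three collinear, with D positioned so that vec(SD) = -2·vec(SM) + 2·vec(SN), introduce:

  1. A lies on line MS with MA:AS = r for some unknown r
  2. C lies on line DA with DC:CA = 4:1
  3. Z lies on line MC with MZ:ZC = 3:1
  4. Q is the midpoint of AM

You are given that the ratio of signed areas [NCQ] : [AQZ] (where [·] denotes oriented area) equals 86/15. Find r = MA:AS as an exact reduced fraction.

r = 5/4

Choose coordinates S = (0, 0), M = (1, 0), N = (0, 1), D = (-2, 2).
1. With MA:AS = r, write λ = r/(r+1) so A = M + λ·(S−M); A is affine-linear in λ
2. C lies on line DA with DC:CA = 4:1 ⇒ C is an affine combination of earlier points and hence also affine-linear in λ
3. Z lies on line MC with MZ:ZC = 3:1 ⇒ Z is an affine combination of earlier points and hence also affine-linear in λ
4. Q is the midpoint of AM ⇒ Q is an affine combination of earlier points and hence also affine-linear in λ
Every point depending on A is an affine combination of A and λ-independent points, so each such coordinate is linear in λ; the λ² term in each signed area is a multiple of (S−M)×(S−M) = 0, so 2·[NCQ] and 2·[AQZ] are each linear in λ. Evaluating at λ=0 and λ=1:
  2·[NCQ] = 1/2·λ + 1/5,   2·[AQZ] = 3/20·λ
So [NCQ]:[AQZ] = (1/2·λ + 1/5) / (3/20·λ). Setting this equal to 86/15:
  1/2·λ + 1/5 = 86/15·(3/20·λ)  ⇒  λ = 5/9
Then r = λ/(1−λ) = (5/9)/(4/9) = 5/4. Check: with r = 5/4, A = (4/9, 0) and [NCQ]:[AQZ] = 86/15 as required.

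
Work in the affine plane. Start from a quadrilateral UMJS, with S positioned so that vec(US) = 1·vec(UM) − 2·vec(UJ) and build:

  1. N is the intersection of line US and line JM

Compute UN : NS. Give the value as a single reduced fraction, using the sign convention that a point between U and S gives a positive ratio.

Choose coordinates U = (0, 0), M = (1, 0), J = (0, 1), S = (1, -2).
1. N is the intersection of line US and line JM ⇒ N = (-1, 2)
N = U + t·(S−U) with t = -1, so UN:NS = t:(1−t) = -1:2

UN:NS = -1/2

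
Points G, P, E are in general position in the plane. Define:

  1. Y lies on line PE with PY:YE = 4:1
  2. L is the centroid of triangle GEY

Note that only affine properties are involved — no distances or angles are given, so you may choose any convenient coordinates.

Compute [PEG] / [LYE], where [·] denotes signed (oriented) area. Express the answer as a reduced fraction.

Assign G = (0, 0), P = (1, 0), E = (0, 1) — the answer is frame-independent, so this choice is without loss of generality.
1. Y lies on line PE with PY:YE = 4:1 ⇒ Y = (1/5, 4/5)
2. L is the centroid of triangle GEY ⇒ L = (1/15, 3/5)
2·[PEG] = 1, 2·[LYE] = 1/15
[PEG]:[LYE] = 1:1/15 = 15

[PEG]:[LYE] = 15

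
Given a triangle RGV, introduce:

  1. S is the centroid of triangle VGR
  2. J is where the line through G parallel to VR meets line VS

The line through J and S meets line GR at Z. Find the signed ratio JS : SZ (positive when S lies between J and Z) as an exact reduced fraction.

Choose coordinates R = (0, 0), G = (1, 0), V = (0, 1).
1. S is the centroid of triangle VGR ⇒ S = (1/3, 1/3)
2. J is where the line through G parallel to VR meets line VS ⇒ J = (1, -1)
line JS meets GR at Z = (1/2, 0)
S = J + t·(Z−J) with t = 4/3, so JS:SZ = 4/3:-1/3

JS:SZ = -4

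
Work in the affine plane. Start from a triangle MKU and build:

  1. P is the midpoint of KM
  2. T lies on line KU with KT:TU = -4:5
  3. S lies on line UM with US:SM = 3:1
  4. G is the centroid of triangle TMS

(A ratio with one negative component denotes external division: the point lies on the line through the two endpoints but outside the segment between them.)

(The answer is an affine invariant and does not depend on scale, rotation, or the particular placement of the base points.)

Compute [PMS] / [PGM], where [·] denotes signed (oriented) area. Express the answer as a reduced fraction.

Set M = (0, 0), K = (1, 0), U = (0, 1); any affine frame gives the same invariant.
1. P is the midpoint of KM ⇒ P = (1/2, 0)
2. T lies on line KU with KT:TU = -4:5 ⇒ T = (5, -4)
3. S lies on line UM with US:SM = 3:1 ⇒ S = (0, 1/4)
4. G is the centroid of triangle TMS ⇒ G = (5/3, -5/4)
2·[PMS] = -1/8, 2·[PGM] = -5/8
[PMS]:[PGM] = -1/8:-5/8 = 1/5

[PMS]:[PGM] = 1/5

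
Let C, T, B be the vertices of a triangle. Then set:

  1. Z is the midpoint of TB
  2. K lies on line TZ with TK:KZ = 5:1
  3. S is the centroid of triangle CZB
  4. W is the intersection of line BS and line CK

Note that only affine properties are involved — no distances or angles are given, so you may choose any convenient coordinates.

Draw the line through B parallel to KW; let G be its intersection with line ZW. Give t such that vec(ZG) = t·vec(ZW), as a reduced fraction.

Assign C = (0, 0), T = (1, 0), B = (0, 1) — the answer is frame-independent, so this choice is without loss of generality.
1. Z is the midpoint of TB ⇒ Z = (1/2, 1/2)
2. K lies on line TZ with TK:KZ = 5:1 ⇒ K = (7/12, 5/12)
3. S is the centroid of triangle CZB ⇒ S = (1/6, 1/2)
4. W is the intersection of line BS and line CK ⇒ W = (7/26, 5/26)
through B parallel to KW: direction (-49/156, -35/156); meets ZW at G = (49/26, 61/26)
G = Z + t·(W−Z) with t = -6

t = -6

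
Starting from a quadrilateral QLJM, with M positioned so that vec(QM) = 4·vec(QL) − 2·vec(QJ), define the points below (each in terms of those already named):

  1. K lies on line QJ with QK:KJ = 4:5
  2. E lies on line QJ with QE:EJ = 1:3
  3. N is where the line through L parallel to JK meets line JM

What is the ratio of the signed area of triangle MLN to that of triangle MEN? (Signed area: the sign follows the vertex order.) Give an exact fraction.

[MLN]:[MEN] = 1/3

Choose coordinates Q = (0, 0), L = (1, 0), J = (0, 1), M = (4, -2).
1. K lies on line QJ with QK:KJ = 4:5 ⇒ K = (0, 4/9)
2. E lies on line QJ with QE:EJ = 1:3 ⇒ E = (0, 1/4)
3. N is where the line through L parallel to JK meets line JM ⇒ N = (1, 1/4)
2·[MLN] = -3/4, 2·[MEN] = -9/4
[MLN]:[MEN] = -3/4:-9/4 = 1/3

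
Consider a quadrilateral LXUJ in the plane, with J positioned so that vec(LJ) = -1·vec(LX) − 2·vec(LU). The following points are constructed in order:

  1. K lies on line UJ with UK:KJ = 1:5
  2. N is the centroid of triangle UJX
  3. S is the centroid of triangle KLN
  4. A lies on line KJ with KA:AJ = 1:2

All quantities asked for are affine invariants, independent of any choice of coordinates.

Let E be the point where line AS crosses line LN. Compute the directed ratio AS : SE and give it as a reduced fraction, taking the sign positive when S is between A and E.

Work in coordinates with L = (0, 0), X = (1, 0), U = (0, 1), J = (-1, -2).
1. K lies on line UJ with UK:KJ = 1:5 ⇒ K = (-1/6, 1/2)
2. N is the centroid of triangle UJX ⇒ N = (0, -1/3)
3. S is the centroid of triangle KLN ⇒ S = (-1/18, 1/18)
4. A lies on line KJ with KA:AJ = 1:2 ⇒ A = (-4/9, -1/3)
line AS meets LN at E = (0, 1/9)
S = A + t·(E−A) with t = 7/8, so AS:SE = 7/8:1/8

AS:SE = 7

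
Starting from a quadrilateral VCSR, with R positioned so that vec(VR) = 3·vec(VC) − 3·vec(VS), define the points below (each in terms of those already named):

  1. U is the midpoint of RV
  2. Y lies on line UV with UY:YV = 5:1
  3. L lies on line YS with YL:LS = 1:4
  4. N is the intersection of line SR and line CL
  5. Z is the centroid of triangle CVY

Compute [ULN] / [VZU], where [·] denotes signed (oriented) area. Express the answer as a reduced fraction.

[ULN]:[VZU] = 33/20

Assign V = (0, 0), C = (1, 0), S = (0, 1), R = (3, -3) — the answer is frame-independent, so this choice is without loss of generality.
1. U is the midpoint of RV ⇒ U = (3/2, -3/2)
2. Y lies on line UV with UY:YV = 5:1 ⇒ Y = (1/4, -1/4)
3. L lies on line YS with YL:LS = 1:4 ⇒ L = (1/5, 0)
4. N is the intersection of line SR and line CL ⇒ N = (3/4, 0)
5. Z is the centroid of triangle CVY ⇒ Z = (5/12, -1/12)
2·[ULN] = -33/40, 2·[VZU] = -1/2
[ULN]:[VZU] = -33/40:-1/2 = 33/20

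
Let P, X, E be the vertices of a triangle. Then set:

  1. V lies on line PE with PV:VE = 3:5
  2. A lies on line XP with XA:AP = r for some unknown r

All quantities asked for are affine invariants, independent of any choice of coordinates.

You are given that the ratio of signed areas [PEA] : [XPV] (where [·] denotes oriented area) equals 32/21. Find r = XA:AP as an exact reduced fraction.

r = 3/4

Set P = (0, 0), X = (1, 0), E = (0, 1); any affine frame gives the same invariant.
1. V lies on line PE with PV:VE = 3:5 ⇒ V = (0, 3/8)
2. With XA:AP = r, write λ = r/(r+1) so A = X + λ·(P−X); A is affine-linear in λ
Every point depending on A is an affine combination of A and λ-independent points, so each such coordinate is linear in λ; the λ² term in each signed area is a multiple of (P−X)×(P−X) = 0, so 2·[PEA] and 2·[XPV] are each linear in λ. Evaluating at λ=0 and λ=1:
  2·[PEA] = λ − 1,   2·[XPV] = -3/8
So [PEA]:[XPV] = (λ − 1) / (-3/8). Setting this equal to 32/21:
  λ − 1 = 32/21·(-3/8)  ⇒  λ = 3/7
Then r = λ/(1−λ) = (3/7)/(4/7) = 3/4. Check: with r = 3/4, A = (4/7, 0) and [PEA]:[XPV] = 32/21 as required.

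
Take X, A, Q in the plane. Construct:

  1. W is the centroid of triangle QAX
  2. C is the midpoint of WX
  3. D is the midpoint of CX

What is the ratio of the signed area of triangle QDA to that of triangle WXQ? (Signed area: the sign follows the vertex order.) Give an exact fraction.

[QDA]:[WXQ] = -5/2

Assign X = (0, 0), A = (1, 0), Q = (0, 1) — the answer is frame-independent, so this choice is without loss of generality.
1. W is the centroid of triangle QAX ⇒ W = (1/3, 1/3)
2. C is the midpoint of WX ⇒ C = (1/6, 1/6)
3. D is the midpoint of CX ⇒ D = (1/12, 1/12)
2·[QDA] = 5/6, 2·[WXQ] = -1/3
[QDA]:[WXQ] = 5/6:-1/3 = -5/2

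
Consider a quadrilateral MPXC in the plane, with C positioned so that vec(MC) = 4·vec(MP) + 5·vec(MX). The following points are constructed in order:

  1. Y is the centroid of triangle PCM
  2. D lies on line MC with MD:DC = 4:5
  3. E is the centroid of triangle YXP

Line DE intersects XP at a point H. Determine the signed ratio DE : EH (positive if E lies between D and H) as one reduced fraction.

DE:EH = 20/7

Assign M = (0, 0), P = (1, 0), X = (0, 1), C = (4, 5) — the answer is frame-independent, so this choice is without loss of generality.
1. Y is the centroid of triangle PCM ⇒ Y = (5/3, 5/3)
2. D lies on line MC with MD:DC = 4:5 ⇒ D = (16/9, 20/9)
3. E is the centroid of triangle YXP ⇒ E = (8/9, 8/9)
line DE meets XP at H = (26/45, 19/45)
E = D + t·(H−D) with t = 20/27, so DE:EH = 20/27:7/27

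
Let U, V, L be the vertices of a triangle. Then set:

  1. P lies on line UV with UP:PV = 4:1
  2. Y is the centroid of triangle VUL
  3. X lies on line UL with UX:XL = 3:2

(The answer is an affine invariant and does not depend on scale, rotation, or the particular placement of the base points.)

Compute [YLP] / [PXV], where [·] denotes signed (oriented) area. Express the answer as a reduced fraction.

Choose coordinates U = (0, 0), V = (1, 0), L = (0, 1).
1. P lies on line UV with UP:PV = 4:1 ⇒ P = (4/5, 0)
2. Y is the centroid of triangle VUL ⇒ Y = (1/3, 1/3)
3. X lies on line UL with UX:XL = 3:2 ⇒ X = (0, 3/5)
2·[YLP] = -1/5, 2·[PXV] = -3/25
[YLP]:[PXV] = -1/5:-3/25 = 5/3

[YLP]:[PXV] = 5/3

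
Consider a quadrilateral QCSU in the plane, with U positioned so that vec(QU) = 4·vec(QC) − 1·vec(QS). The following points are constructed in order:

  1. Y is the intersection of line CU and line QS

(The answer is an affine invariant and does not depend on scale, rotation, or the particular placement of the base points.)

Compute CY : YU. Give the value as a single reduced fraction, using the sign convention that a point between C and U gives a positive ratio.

CY:YU = -1/4

Assign Q = (0, 0), C = (1, 0), S = (0, 1), U = (4, -1) — the answer is frame-independent, so this choice is without loss of generality.
1. Y is the intersection of line CU and line QS ⇒ Y = (0, 1/3)
Y = C + t·(U−C) with t = -1/3, so CY:YU = t:(1−t) = -1/3:4/3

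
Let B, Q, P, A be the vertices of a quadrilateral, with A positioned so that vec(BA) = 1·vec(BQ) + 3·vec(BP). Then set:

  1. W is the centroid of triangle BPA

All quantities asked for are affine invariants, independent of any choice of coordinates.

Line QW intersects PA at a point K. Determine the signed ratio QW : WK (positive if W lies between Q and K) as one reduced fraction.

Work in coordinates with B = (0, 0), Q = (1, 0), P = (0, 1), A = (1, 3).
1. W is the centroid of triangle BPA ⇒ W = (1/3, 4/3)
line QW meets PA at K = (1/4, 3/2)
W = Q + t·(K−Q) with t = 8/9, so QW:WK = 8/9:1/9

QW:WK = 8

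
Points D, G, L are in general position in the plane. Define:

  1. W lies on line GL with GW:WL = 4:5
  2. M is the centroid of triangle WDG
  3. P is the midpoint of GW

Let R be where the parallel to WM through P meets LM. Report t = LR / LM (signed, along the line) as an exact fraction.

Work in coordinates with D = (0, 0), G = (1, 0), L = (0, 1).
1. W lies on line GL with GW:WL = 4:5 ⇒ W = (5/9, 4/9)
2. M is the centroid of triangle WDG ⇒ M = (14/27, 4/27)
3. P is the midpoint of GW ⇒ P = (7/9, 2/9)
through P parallel to WM: direction (-1/27, -8/27); meets LM at R = (98/135, -26/135)
R = L + t·(M−L) with t = 7/5

t = 7/5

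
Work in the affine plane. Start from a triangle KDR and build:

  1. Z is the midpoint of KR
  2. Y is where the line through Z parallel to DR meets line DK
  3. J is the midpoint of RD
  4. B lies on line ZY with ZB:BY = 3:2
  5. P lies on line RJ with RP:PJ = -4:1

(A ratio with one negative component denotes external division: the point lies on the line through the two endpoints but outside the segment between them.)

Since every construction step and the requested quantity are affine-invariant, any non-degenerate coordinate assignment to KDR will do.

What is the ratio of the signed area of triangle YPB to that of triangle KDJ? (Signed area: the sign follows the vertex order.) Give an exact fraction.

[YPB]:[KDJ] = 1/5

Work in coordinates with K = (0, 0), D = (1, 0), R = (0, 1).
1. Z is the midpoint of KR ⇒ Z = (0, 1/2)
2. Y is where the line through Z parallel to DR meets line DK ⇒ Y = (1/2, 0)
3. J is the midpoint of RD ⇒ J = (1/2, 1/2)
4. B lies on line ZY with ZB:BY = 3:2 ⇒ B = (3/10, 1/5)
5. P lies on line RJ with RP:PJ = -4:1 ⇒ P = (2/3, 1/3)
2·[YPB] = 1/10, 2·[KDJ] = 1/2
[YPB]:[KDJ] = 1/10:1/2 = 1/5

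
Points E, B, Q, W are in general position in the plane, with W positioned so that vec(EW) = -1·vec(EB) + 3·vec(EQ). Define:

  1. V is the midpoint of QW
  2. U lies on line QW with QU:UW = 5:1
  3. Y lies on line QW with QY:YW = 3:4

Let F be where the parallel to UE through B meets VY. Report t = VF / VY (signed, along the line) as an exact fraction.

t = 98/3

Choose coordinates E = (0, 0), B = (1, 0), Q = (0, 1), W = (-1, 3).
1. V is the midpoint of QW ⇒ V = (-1/2, 2)
2. U lies on line QW with QU:UW = 5:1 ⇒ U = (-5/6, 8/3)
3. Y lies on line QW with QY:YW = 3:4 ⇒ Y = (-3/7, 13/7)
through B parallel to UE: direction (5/6, -8/3); meets VY at F = (11/6, -8/3)
F = V + t·(Y−V) with t = 98/3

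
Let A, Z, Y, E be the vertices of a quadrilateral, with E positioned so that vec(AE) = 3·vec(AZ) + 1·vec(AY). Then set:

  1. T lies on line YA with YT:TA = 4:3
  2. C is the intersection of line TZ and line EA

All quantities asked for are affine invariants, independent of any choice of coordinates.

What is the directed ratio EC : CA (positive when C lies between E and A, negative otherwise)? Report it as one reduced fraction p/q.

EC:CA = 13/3

Work in coordinates with A = (0, 0), Z = (1, 0), Y = (0, 1), E = (3, 1).
1. T lies on line YA with YT:TA = 4:3 ⇒ T = (0, 3/7)
2. C is the intersection of line TZ and line EA ⇒ C = (9/16, 3/16)
C = E + t·(A−E) with t = 13/16, so EC:CA = t:(1−t) = 13/16:3/16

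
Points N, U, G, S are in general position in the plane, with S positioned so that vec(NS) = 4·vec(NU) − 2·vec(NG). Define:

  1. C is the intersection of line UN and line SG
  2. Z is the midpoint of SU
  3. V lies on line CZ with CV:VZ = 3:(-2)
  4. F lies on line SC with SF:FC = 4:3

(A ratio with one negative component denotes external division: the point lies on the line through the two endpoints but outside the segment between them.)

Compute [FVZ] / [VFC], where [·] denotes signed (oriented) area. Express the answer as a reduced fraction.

Choose coordinates N = (0, 0), U = (1, 0), G = (0, 1), S = (4, -2).
1. C is the intersection of line UN and line SG ⇒ C = (4/3, 0)
2. Z is the midpoint of SU ⇒ Z = (5/2, -1)
3. V lies on line CZ with CV:VZ = 3:(-2) ⇒ V = (29/6, -3)
4. F lies on line SC with SF:FC = 4:3 ⇒ F = (52/21, -6/7)
2·[FVZ] = -2/7, 2·[VFC] = 3/7
[FVZ]:[VFC] = -2/7:3/7 = -2/3

[FVZ]:[VFC] = -2/3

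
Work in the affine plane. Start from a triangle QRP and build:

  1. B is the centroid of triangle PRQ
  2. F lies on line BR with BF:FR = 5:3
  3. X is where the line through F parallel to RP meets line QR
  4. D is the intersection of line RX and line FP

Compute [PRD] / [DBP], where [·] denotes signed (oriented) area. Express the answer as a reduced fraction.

Assign Q = (0, 0), R = (1, 0), P = (0, 1) — the answer is frame-independent, so this choice is without loss of generality.
1. B is the centroid of triangle PRQ ⇒ B = (1/3, 1/3)
2. F lies on line BR with BF:FR = 5:3 ⇒ F = (3/4, 1/8)
3. X is where the line through F parallel to RP meets line QR ⇒ X = (7/8, 0)
4. D is the intersection of line RX and line FP ⇒ D = (6/7, 0)
2·[PRD] = -1/7, 2·[DBP] = -5/21
[PRD]:[DBP] = -1/7:-5/21 = 3/5

[PRD]:[DBP] = 3/5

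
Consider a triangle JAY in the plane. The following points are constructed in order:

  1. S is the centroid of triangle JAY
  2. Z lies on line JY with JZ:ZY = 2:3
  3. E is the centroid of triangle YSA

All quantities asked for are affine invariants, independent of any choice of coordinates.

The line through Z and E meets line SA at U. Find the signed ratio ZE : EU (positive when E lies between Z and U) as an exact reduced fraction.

Assign J = (0, 0), A = (1, 0), Y = (0, 1) — the answer is frame-independent, so this choice is without loss of generality.
1. S is the centroid of triangle JAY ⇒ S = (1/3, 1/3)
2. Z lies on line JY with JZ:ZY = 2:3 ⇒ Z = (0, 2/5)
3. E is the centroid of triangle YSA ⇒ E = (4/9, 4/9)
line ZE meets SA at U = (1/6, 5/12)
E = Z + t·(U−Z) with t = 8/3, so ZE:EU = 8/3:-5/3

ZE:EU = -8/5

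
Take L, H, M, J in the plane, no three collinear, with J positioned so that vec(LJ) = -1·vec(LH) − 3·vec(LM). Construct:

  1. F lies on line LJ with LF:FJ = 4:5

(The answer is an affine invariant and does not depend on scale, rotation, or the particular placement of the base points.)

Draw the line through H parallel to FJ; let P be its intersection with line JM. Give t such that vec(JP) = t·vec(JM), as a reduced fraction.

Assign L = (0, 0), H = (1, 0), M = (0, 1), J = (-1, -3) — the answer is frame-independent, so this choice is without loss of generality.
1. F lies on line LJ with LF:FJ = 4:5 ⇒ F = (-4/9, -4/3)
through H parallel to FJ: direction (-5/9, -5/3); meets JM at P = (-4, -15)
P = J + t·(M−J) with t = -3

t = -3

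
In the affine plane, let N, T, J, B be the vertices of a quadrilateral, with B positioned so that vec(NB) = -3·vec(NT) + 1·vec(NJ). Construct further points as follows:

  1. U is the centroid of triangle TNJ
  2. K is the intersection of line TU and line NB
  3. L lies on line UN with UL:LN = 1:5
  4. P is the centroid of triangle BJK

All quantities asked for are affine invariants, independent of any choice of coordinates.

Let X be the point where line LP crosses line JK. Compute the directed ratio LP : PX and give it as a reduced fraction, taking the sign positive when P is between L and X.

Choose coordinates N = (0, 0), T = (1, 0), J = (0, 1), B = (-3, 1).
1. U is the centroid of triangle TNJ ⇒ U = (1/3, 1/3)
2. K is the intersection of line TU and line NB ⇒ K = (3, -1)
3. L lies on line UN with UL:LN = 1:5 ⇒ L = (5/18, 5/18)
4. P is the centroid of triangle BJK ⇒ P = (0, 1/3)
line LP meets JK at X = (10/7, 1/21)
P = L + t·(X−L) with t = -7/29, so LP:PX = -7/29:36/29

LP:PX = -7/36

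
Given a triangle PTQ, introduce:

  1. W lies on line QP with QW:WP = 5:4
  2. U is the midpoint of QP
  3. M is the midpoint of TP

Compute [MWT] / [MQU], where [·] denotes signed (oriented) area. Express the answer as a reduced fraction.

[MWT]:[MQU] = -8/9

Choose coordinates P = (0, 0), T = (1, 0), Q = (0, 1).
1. W lies on line QP with QW:WP = 5:4 ⇒ W = (0, 4/9)
2. U is the midpoint of QP ⇒ U = (0, 1/2)
3. M is the midpoint of TP ⇒ M = (1/2, 0)
2·[MWT] = -2/9, 2·[MQU] = 1/4
[MWT]:[MQU] = -2/9:1/4 = -8/9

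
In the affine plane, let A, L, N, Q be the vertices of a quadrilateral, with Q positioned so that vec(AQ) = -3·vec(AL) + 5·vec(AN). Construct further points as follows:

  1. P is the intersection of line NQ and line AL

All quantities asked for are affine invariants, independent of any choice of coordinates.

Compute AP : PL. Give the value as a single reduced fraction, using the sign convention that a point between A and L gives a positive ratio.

Assign A = (0, 0), L = (1, 0), N = (0, 1), Q = (-3, 5) — the answer is frame-independent, so this choice is without loss of generality.
1. P is the intersection of line NQ and line AL ⇒ P = (3/4, 0)
P = A + t·(L−A) with t = 3/4, so AP:PL = t:(1−t) = 3/4:1/4

AP:PL = 3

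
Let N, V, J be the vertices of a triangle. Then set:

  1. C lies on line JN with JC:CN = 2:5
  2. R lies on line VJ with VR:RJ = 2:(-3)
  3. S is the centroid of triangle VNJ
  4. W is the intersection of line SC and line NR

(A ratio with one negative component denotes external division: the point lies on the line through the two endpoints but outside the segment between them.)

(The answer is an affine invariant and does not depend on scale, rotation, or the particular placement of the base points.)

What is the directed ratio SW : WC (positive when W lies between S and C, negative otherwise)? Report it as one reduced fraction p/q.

SW:WC = -7/9

Choose coordinates N = (0, 0), V = (1, 0), J = (0, 1).
1. C lies on line JN with JC:CN = 2:5 ⇒ C = (0, 5/7)
2. R lies on line VJ with VR:RJ = 2:(-3) ⇒ R = (3, -2)
3. S is the centroid of triangle VNJ ⇒ S = (1/3, 1/3)
4. W is the intersection of line SC and line NR ⇒ W = (3/2, -1)
W = S + t·(C−S) with t = -7/2, so SW:WC = t:(1−t) = -7/2:9/2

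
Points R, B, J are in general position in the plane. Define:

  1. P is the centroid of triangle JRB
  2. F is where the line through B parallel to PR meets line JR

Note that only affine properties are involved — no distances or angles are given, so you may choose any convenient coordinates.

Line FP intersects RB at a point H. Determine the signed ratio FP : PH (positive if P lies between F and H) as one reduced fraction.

Work in coordinates with R = (0, 0), B = (1, 0), J = (0, 1).
1. P is the centroid of triangle JRB ⇒ P = (1/3, 1/3)
2. F is where the line through B parallel to PR meets line JR ⇒ F = (0, -1)
line FP meets RB at H = (1/4, 0)
P = F + t·(H−F) with t = 4/3, so FP:PH = 4/3:-1/3

FP:PH = -4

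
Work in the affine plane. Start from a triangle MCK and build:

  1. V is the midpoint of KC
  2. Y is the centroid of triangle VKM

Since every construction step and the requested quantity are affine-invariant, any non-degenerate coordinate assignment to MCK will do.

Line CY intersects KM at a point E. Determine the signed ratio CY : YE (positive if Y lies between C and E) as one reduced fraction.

Set M = (0, 0), C = (1, 0), K = (0, 1); any affine frame gives the same invariant.
1. V is the midpoint of KC ⇒ V = (1/2, 1/2)
2. Y is the centroid of triangle VKM ⇒ Y = (1/6, 1/2)
line CY meets KM at E = (0, 3/5)
Y = C + t·(E−C) with t = 5/6, so CY:YE = 5/6:1/6

CY:YE = 5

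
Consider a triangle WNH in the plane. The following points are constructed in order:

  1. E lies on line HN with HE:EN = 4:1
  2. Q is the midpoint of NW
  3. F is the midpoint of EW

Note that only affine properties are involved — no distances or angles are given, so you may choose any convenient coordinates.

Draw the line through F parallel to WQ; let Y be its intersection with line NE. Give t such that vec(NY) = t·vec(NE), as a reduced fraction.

Set W = (0, 0), N = (1, 0), H = (0, 1); any affine frame gives the same invariant.
1. E lies on line HN with HE:EN = 4:1 ⇒ E = (4/5, 1/5)
2. Q is the midpoint of NW ⇒ Q = (1/2, 0)
3. F is the midpoint of EW ⇒ F = (2/5, 1/10)
through F parallel to WQ: direction (1/2, 0); meets NE at Y = (9/10, 1/10)
Y = N + t·(E−N) with t = 1/2

t = 1/2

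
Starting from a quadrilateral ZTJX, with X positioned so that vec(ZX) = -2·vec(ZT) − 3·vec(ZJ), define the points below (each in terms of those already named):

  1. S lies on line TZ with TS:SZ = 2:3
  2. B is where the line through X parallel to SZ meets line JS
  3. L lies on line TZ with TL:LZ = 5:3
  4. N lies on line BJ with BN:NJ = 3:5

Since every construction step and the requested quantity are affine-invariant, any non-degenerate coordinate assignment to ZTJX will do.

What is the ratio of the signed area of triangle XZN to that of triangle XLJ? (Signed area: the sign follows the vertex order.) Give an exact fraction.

Choose coordinates Z = (0, 0), T = (1, 0), J = (0, 1), X = (-2, -3).
1. S lies on line TZ with TS:SZ = 2:3 ⇒ S = (3/5, 0)
2. B is where the line through X parallel to SZ meets line JS ⇒ B = (12/5, -3)
3. L lies on line TZ with TL:LZ = 5:3 ⇒ L = (3/8, 0)
4. N lies on line BJ with BN:NJ = 3:5 ⇒ N = (3/2, -3/2)
2·[XZN] = -15/2, 2·[XLJ] = 7/2
[XZN]:[XLJ] = -15/2:7/2 = -15/7

[XZN]:[XLJ] = -15/7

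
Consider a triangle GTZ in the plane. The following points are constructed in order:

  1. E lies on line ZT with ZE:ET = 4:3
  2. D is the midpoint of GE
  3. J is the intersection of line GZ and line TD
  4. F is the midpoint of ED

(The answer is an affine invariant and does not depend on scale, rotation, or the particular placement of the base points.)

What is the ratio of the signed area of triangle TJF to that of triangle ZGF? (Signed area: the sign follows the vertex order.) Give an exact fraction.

[TJF]:[ZGF] = -7/20

Assign G = (0, 0), T = (1, 0), Z = (0, 1) — the answer is frame-independent, so this choice is without loss of generality.
1. E lies on line ZT with ZE:ET = 4:3 ⇒ E = (4/7, 3/7)
2. D is the midpoint of GE ⇒ D = (2/7, 3/14)
3. J is the intersection of line GZ and line TD ⇒ J = (0, 3/10)
4. F is the midpoint of ED ⇒ F = (3/7, 9/28)
2·[TJF] = -3/20, 2·[ZGF] = 3/7
[TJF]:[ZGF] = -3/20:3/7 = -7/20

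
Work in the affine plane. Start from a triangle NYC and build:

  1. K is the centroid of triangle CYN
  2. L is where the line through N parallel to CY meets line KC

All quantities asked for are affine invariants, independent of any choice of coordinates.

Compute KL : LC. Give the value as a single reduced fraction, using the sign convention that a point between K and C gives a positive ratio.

KL:LC = -2/3

Assign N = (0, 0), Y = (1, 0), C = (0, 1) — the answer is frame-independent, so this choice is without loss of generality.
1. K is the centroid of triangle CYN ⇒ K = (1/3, 1/3)
2. L is where the line through N parallel to CY meets line KC ⇒ L = (1, -1)
L = K + t·(C−K) with t = -2, so KL:LC = t:(1−t) = -2:3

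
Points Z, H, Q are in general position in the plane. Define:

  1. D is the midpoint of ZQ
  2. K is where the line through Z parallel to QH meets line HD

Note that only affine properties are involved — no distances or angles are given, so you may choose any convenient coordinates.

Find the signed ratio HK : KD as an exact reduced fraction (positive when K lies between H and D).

Set Z = (0, 0), H = (1, 0), Q = (0, 1); any affine frame gives the same invariant.
1. D is the midpoint of ZQ ⇒ D = (0, 1/2)
2. K is where the line through Z parallel to QH meets line HD ⇒ K = (-1, 1)
K = H + t·(D−H) with t = 2, so HK:KD = t:(1−t) = 2:-1

HK:KD = -2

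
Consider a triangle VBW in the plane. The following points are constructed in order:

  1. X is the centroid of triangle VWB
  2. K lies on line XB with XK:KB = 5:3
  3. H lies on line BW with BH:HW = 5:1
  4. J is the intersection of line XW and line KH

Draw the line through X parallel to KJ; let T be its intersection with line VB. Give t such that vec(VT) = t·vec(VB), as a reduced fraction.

t = 31/51

Work in coordinates with V = (0, 0), B = (1, 0), W = (0, 1).
1. X is the centroid of triangle VWB ⇒ X = (1/3, 1/3)
2. K lies on line XB with XK:KB = 5:3 ⇒ K = (3/4, 1/8)
3. H lies on line BW with BH:HW = 5:1 ⇒ H = (1/6, 5/6)
4. J is the intersection of line XW and line KH ⇒ J = (-1/22, 12/11)
through X parallel to KJ: direction (-35/44, 85/88); meets VB at T = (31/51, 0)
T = V + t·(B−V) with t = 31/51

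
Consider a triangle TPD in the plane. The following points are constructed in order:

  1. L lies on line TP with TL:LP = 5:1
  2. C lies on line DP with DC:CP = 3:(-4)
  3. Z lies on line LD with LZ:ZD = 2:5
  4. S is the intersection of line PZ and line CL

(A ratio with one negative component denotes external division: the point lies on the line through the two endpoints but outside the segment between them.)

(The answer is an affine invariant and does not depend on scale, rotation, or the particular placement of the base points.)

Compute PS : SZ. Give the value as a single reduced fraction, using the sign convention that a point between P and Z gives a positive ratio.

PS:SZ = -14/3

Set T = (0, 0), P = (1, 0), D = (0, 1); any affine frame gives the same invariant.
1. L lies on line TP with TL:LP = 5:1 ⇒ L = (5/6, 0)
2. C lies on line DP with DC:CP = 3:(-4) ⇒ C = (-3, 4)
3. Z lies on line LD with LZ:ZD = 2:5 ⇒ Z = (25/42, 2/7)
4. S is the intersection of line PZ and line CL ⇒ S = (16/33, 4/11)
S = P + t·(Z−P) with t = 14/11, so PS:SZ = t:(1−t) = 14/11:-3/11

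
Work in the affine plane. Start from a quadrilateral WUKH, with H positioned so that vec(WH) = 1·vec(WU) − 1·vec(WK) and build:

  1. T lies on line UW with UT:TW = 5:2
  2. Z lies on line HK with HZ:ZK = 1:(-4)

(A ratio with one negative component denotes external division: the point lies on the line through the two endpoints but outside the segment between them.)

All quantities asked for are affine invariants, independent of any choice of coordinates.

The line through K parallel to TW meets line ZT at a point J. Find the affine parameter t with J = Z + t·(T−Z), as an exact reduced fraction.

Work in coordinates with W = (0, 0), U = (1, 0), K = (0, 1), H = (1, -1).
1. T lies on line UW with UT:TW = 5:2 ⇒ T = (2/7, 0)
2. Z lies on line HK with HZ:ZK = 1:(-4) ⇒ Z = (4/3, -5/3)
through K parallel to TW: direction (-2/7, 0); meets ZT at J = (-12/35, 1)
J = Z + t·(T−Z) with t = 8/5

t = 8/5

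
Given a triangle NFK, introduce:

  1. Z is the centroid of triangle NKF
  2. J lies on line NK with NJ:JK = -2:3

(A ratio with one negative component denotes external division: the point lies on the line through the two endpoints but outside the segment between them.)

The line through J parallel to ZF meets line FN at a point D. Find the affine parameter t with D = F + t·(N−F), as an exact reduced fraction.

t = 5

Assign N = (0, 0), F = (1, 0), K = (0, 1) — the answer is frame-independent, so this choice is without loss of generality.
1. Z is the centroid of triangle NKF ⇒ Z = (1/3, 1/3)
2. J lies on line NK with NJ:JK = -2:3 ⇒ J = (0, -2)
through J parallel to ZF: direction (2/3, -1/3); meets FN at D = (-4, 0)
D = F + t·(N−F) with t = 5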